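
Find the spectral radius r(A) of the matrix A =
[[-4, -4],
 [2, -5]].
r(A) = sqrt(28) ≈ 5.2915

The eigenvalues of A are the roots of its characteristic polynomial. With M = A (coefficients from the trace and determinant):
  p(λ) = det(λ I - M) = λ^2 + 9λ + 28.
For λ^2 + 9λ + 28 the discriminant is -31. It is negative, so the roots are the complex-conjugate pair λ = -9/2 ± (sqrt(31)/2) i ≈ -4.5 ± 2.7839i. For a conjugate pair the product of the roots equals the constant term, so |λ|^2 = 28 and |λ| = sqrt(28) ≈ 5.2915.
Thus the eigenvalues (to 4 decimals) are -4.5 ± 2.7839i (modulus 5.2915). The spectral radius is the largest modulus: r(A) = sqrt(28) ≈ 5.2915. (Cross-check: r(A) ≤ ||A||_2 ≈ 6.5264; equality holds whenever A is normal, though it can also hold for some non-normal A.)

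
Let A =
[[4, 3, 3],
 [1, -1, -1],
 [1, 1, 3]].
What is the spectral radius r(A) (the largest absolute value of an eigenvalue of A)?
r(A) ≈ 5.5446

The eigenvalues of A are the roots of its characteristic polynomial. With M = A (coefficients from the trace, the sum of principal 2x2 minors, and det A):
  p(λ) = det(λ I - M) = λ^3 - 6λ^2 + 14.
No integer candidate from the rational root theorem (±divisors of 14) is a root, so the roots are irrational. The cubic discriminant is Δ = 6804 > 0, so there are three distinct real roots. p(-2) = -18 and p(-1) = 7 have opposite signs, so a root lies in (-2, -1); Newton's method refines it to λ ≈ -1.3776. p(1) = 9 and p(2) = -2 have opposite signs, so a root lies in (1, 2); Newton's method refines it to λ ≈ 1.8329. p(5) = -11 and p(6) = 14 have opposite signs, so a root lies in (5, 6); Newton's method refines it to λ ≈ 5.5446. Check (Vieta): the three roots sum to 6, matching tr M = 6.
Thus the eigenvalues (to 4 decimals) are -1.3776 (modulus 1.3776); 1.8329 (modulus 1.8329); 5.5446 (modulus 5.5446). The spectral radius is the largest modulus: r(A) ≈ 5.5446. (Cross-check: r(A) ≤ ||A||_2 ≈ 6.5158; equality holds whenever A is normal, though it can also hold for some non-normal A.)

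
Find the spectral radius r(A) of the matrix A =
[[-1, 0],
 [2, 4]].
r(A) = 4

The eigenvalues of A are the roots of its characteristic polynomial. With M = A (coefficients from the trace and determinant):
  p(λ) = det(λ I - M) = λ^2 - 3λ - 4.
For λ^2 - 3λ - 4 the discriminant is 25. It is a perfect square (5^2), so the roots are rational: λ = (3 ± 5)/2 = 4, -1.
Thus the eigenvalues (to 4 decimals) are 4 (modulus 4); -1 (modulus 1). The spectral radius is the largest modulus: r(A) = 4. (Cross-check: r(A) ≤ ||A||_2 ≈ 4.4954; equality holds whenever A is normal, though it can also hold for some non-normal A.)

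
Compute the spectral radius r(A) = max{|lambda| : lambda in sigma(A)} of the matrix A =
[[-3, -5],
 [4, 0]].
r(A) = sqrt(20) ≈ 4.4721

The eigenvalues of A are the roots of its characteristic polynomial. With M = A (coefficients from the trace and determinant):
  p(λ) = det(λ I - M) = λ^2 + 3λ + 20.
For λ^2 + 3λ + 20 the discriminant is -71. It is negative, so the roots are the complex-conjugate pair λ = -3/2 ± (sqrt(71)/2) i ≈ -1.5 ± 4.2131i. For a conjugate pair the product of the roots equals the constant term, so |λ|^2 = 20 and |λ| = sqrt(20) ≈ 4.4721.
Thus the eigenvalues (to 4 decimals) are -1.5 ± 4.2131i (modulus 4.4721). The spectral radius is the largest modulus: r(A) = sqrt(20) ≈ 4.4721. (Cross-check: r(A) ≤ ||A||_2 ≈ 6.3246; equality holds whenever A is normal, though it can also hold for some non-normal A.)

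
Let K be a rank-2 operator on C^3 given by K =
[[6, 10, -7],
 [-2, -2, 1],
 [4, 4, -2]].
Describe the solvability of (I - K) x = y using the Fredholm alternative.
(I - K) is invertible (det(I - K) = 23 ≠ 0), so for every y in C^3 the equation (I - K) x = y has a unique solution.

K has rank 2 and factors as K = U V^T = u1 v1^T + u2 v2^T with u1 = (-2, 0, 0), v1 = (0, -2, 2), u2 = (-3, 1, -2), v2 = (-2, -2, 1) (multiplying out reproduces the displayed K). The nonzero eigenvalues of U V^T coincide with those of the 2 x 2 matrix G = V^T U = [[v1·u1, v1·u2], [v2·u1, v2·u2]] = [[0, -6], [4, 2]], and by the Sylvester determinant identity det(I_3 - U V^T) = det(I_2 - V^T U) = det([[1, 6], [-4, -1]]) = (1)(-1) - (6)(-4) = 23. (Direct check: I - K =
[[-5, -10, 7],
 [2, 3, -1],
 [-4, -4, 3]]
has determinant 23.) The finite-dimensional Fredholm alternative says: either (I - K) is invertible, or ker(I - K) ≠ {0} and then range(I - K) = ker((I - K)^*)^⊥, with dim ker(I - K) = dim ker((I - K)^*). Since det(I - K) ≠ 0, 1 is not an eigenvalue of K and ker(I - K) = {0}, so we are in the first case: for every y there is a unique x = (I - K)^(-1) y. (Explicitly, by the Woodbury identity, (I - U V^T)^(-1) = I + U (I_2 - G)^(-1) V^T.)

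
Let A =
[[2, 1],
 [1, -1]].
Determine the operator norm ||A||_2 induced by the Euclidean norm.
||A||_2 = sqrt((7 + sqrt(13))/2) ≈ 2.3028 (= sqrt(largest eigenvalue of A^T A))

||A||_2 = sigma_max(A) = sqrt(lambda_max(A^T A)). Form the symmetric matrix M = A^T A =
[[5, 1],
 [1, 2]].
Its characteristic polynomial (trace, determinant of M give the coefficients) is
  p(λ) = det(λ I - M) = λ^2 - 7λ + 9.
For λ^2 - 7λ + 9 the discriminant is 13. It is nonnegative but not a perfect square, so the roots are real and irrational: λ = (7 ± sqrt(13))/2 ≈ 5.3028, 1.6972.
So the eigenvalues of A^T A are ≈ 1.6972, 5.3028 (all ≥ 0, as they must be for A^T A). The largest is λ_max = (7 + sqrt(13))/2 ≈ 5.3028, hence ||A||_2 = sqrt(λ_max) = sqrt((7 + sqrt(13))/2) ≈ 2.3028.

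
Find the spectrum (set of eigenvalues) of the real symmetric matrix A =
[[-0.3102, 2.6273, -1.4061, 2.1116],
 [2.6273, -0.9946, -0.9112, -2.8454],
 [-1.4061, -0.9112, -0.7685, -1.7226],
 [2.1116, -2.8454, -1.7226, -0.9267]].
sigma(A) ≈ {-6, -2, 2, 3}

A is real symmetric, so its spectrum consists of real eigenvalues. Expanding the characteristic polynomial of the displayed matrix gives
  det(λ I - A) = p(λ) = λ^4 + (3)λ^3 + (-22)λ^2 + (-12)λ + (71.9968).
Solving p(λ) = 0 yields eigenvalues ≈ -6, -2, 2, 3. (A is shown rounded to 4 decimals, so these recover the underlying integer eigenvalues to within that precision.)
Verification: the trace of A = -3 equals the sum of eigenvalues -3, and det(A) ≈ 71.9968 matches the eigenvalue product 72.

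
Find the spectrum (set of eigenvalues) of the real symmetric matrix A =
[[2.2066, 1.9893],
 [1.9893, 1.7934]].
sigma(A) ≈ {0, 4}

A is real symmetric, so its spectrum consists of real eigenvalues. Expanding the characteristic polynomial of the displayed matrix gives
  det(λ I - A) = p(λ) = λ^2 + (-4)λ + (0).
Solving p(λ) = 0 yields eigenvalues ≈ 0, 4. (A is shown rounded to 4 decimals, so these recover the underlying integer eigenvalues to within that precision.)
Verification: the trace of A = 4 equals the sum of eigenvalues 4, and det(A) ≈ 0.0000 matches the eigenvalue product 0.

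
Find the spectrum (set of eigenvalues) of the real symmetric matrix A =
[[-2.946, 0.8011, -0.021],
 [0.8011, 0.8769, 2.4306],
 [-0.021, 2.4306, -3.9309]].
sigma(A) ≈ {-5, -3, 2}

A is real symmetric, so its spectrum consists of real eigenvalues. Expanding the characteristic polynomial of the displayed matrix gives
  det(λ I - A) = p(λ) = λ^3 + (6)λ^2 + (-1)λ + (-30).
Solving p(λ) = 0 yields eigenvalues ≈ -5, -3, 2. (A is shown rounded to 4 decimals, so these recover the underlying integer eigenvalues to within that precision.)
Verification: the trace of A = -6 equals the sum of eigenvalues -6, and det(A) ≈ 29.9998 matches the eigenvalue product 30.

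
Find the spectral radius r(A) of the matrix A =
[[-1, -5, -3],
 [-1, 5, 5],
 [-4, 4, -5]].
r(A) ≈ 8.2746

The eigenvalues of A are the roots of its characteristic polynomial. With M = A (coefficients from the trace, the sum of principal 2x2 minors, and det A):
  p(λ) = det(λ I - M) = λ^3 + λ^2 - 62λ - 122.
No integer candidate from the rational root theorem (±divisors of 122) is a root, so the roots are irrational. The cubic discriminant is Δ = 691928 > 0, so there are three distinct real roots. p(-8) = -74 and p(-7) = 18 have opposite signs, so a root lies in (-8, -7); Newton's method refines it to λ ≈ -7.2375. p(-3) = 46 and p(-2) = -2 have opposite signs, so a root lies in (-3, -2); Newton's method refines it to λ ≈ -2.0372. p(8) = -42 and p(9) = 130 have opposite signs, so a root lies in (8, 9); Newton's method refines it to λ ≈ 8.2746. Check (Vieta): the three roots sum to -1, matching tr M = -1.
Thus the eigenvalues (to 4 decimals) are -7.2375 (modulus 7.2375); -2.0372 (modulus 2.0372); 8.2746 (modulus 8.2746). The spectral radius is the largest modulus: r(A) ≈ 8.2746. (Cross-check: r(A) ≤ ||A||_2 ≈ 9.1002; equality holds whenever A is normal, though it can also hold for some non-normal A.)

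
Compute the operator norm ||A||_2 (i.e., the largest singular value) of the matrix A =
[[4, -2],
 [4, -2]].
||A||_2 = sqrt(40) ≈ 6.3246 (= sqrt(largest eigenvalue of A^T A))

||A||_2 = sigma_max(A) = sqrt(lambda_max(A^T A)). Form the symmetric matrix M = A^T A =
[[32, -16],
 [-16, 8]].
Its characteristic polynomial (trace, determinant of M give the coefficients) is
  p(λ) = det(λ I - M) = λ^2 - 40λ.
For λ^2 - 40λ the discriminant is 1600. It is a perfect square (40^2), so the roots are rational: λ = (40 ± 40)/2 = 40, 0.
So the eigenvalues of A^T A are ≈ 0, 40 (all ≥ 0, as they must be for A^T A). The largest is λ_max = 40, hence ||A||_2 = sqrt(λ_max) = sqrt(40) ≈ 6.3246.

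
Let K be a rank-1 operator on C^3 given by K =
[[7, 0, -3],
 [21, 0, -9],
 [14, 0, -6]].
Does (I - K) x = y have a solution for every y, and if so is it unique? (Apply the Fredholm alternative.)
(I - K) is singular (det(I - K) = 0, i.e. 1 ∈ sigma(K)). (I - K) x = y is solvable iff y ⊥ ker((I - K)^*) = span{(7, 0, -3)}, i.e. iff 7y_1 - 3y_3 = 0. When solvable, the solutions are x = y + c·(1, 3, 2), c arbitrary (ker(I - K) = span{(1, 3, 2)}, dimension 1).

K has rank 1, so it is an outer product K = u v^T: every row of K is a multiple of one row vector. Reading off the entries, u = (1, 3, 2) and v = (7, 0, -3) (row i of K equals u_i·v^T). A rank-one matrix u v^T satisfies K u = u (v·u) and kills the (2)-dimensional subspace v^⊥, so its characteristic polynomial is lambda^2 (lambda - v·u) with v·u = tr K = 1. Hence the eigenvalues of I - K are 1 (multiplicity 2) and 1 - (1) = 0, so det(I - K) = 0. (Direct check: I - K =
[[-6, 0, 3],
 [-21, 1, 9],
 [-14, 0, 7]]
has determinant 0.) So 1 is an eigenvalue of K and (I - K) is not invertible. The finite-dimensional Fredholm alternative says: either (I - K) is invertible, or ker(I - K) ≠ {0} and then range(I - K) = ker((I - K)^*)^⊥, with dim ker(I - K) = dim ker((I - K)^*). We are in the second case, so we need both kernels. Kernel of I - K: (I - K) u = u - u (v·u) = u - u = 0, so ker(I - K) = span{u} = span{(1, 3, 2)} (it is exactly 1-dimensional because rank(I - K) = 2). Kernel of the adjoint: K is real, so (I - K)^* = I - K^T = I - v u^T, and (I - v u^T) v = v - v (u·v) = 0; hence ker((I - K)^*) = span{v} = span{(7, 0, -3)}. Therefore (I - K) x = y is solvable iff <y, v> = 0, i.e. iff 7y_1 - 3y_3 = 0. When this holds, K y = u (v·y) = 0, so (I - K) y = y and x = y is a particular solution; the full solution set is the line x = y + c·u = y + c·(1, 3, 2), c ∈ C.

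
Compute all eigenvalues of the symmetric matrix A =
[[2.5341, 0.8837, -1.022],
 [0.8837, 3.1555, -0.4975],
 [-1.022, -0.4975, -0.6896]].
sigma(A) ≈ {-1, 2, 4}

A is real symmetric, so its spectrum consists of real eigenvalues. Expanding the characteristic polynomial of the displayed matrix gives
  det(λ I - A) = p(λ) = λ^3 + (-5)λ^2 + (2)λ + (8).
Solving p(λ) = 0 yields eigenvalues ≈ -1, 2, 4. (A is shown rounded to 4 decimals, so these recover the underlying integer eigenvalues to within that precision.)
Verification: the trace of A = 5 equals the sum of eigenvalues 5, and det(A) ≈ -8.0002 matches the eigenvalue product -8.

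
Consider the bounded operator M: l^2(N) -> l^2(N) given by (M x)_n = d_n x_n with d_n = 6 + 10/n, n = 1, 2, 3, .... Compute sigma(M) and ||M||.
sigma(M) = {6 + 10/n : n ≥ 1} ∪ {6}; ||M|| = 16

A bounded diagonal operator on l^2 with diagonal entries d_n has spectrum equal to the closure of {d_n : n ≥ 1}: every d_n is an eigenvalue (with eigenvector e_n), so {d_n} ⊂ sigma(M); the spectrum is closed, so its closure is too; and for lambda not in the closure, (M - lambda I) has bounded inverse (the diagonal entries 1/(d_n - lambda) are bounded). For our sequence d_n = 6 + 10/n, n = 1, 2, 3, ...:
  - {d_n} = {6 + 10/n : n ≥ 1}; the only limit point is 6
  - closure = {6 + 10/n : n ≥ 1} ∪ {6}
For the norm: a diagonal operator has ||M|| = sup_n |d_n|. Here d_n = 6 + 10/n is positive and decreasing, so sup_n |d_n| = d_1 = 6 + 10 = 16. So ||M|| = 16.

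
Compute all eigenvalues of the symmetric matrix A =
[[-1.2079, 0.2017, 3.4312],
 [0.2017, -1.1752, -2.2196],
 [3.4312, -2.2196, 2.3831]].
sigma(A) ≈ {-4, -1, 5}

A is real symmetric, so its spectrum consists of real eigenvalues. Expanding the characteristic polynomial of the displayed matrix gives
  det(λ I - A) = p(λ) = λ^3 + (0)λ^2 + (-21)λ + (-20).
Solving p(λ) = 0 yields eigenvalues ≈ -4, -1, 5. (A is shown rounded to 4 decimals, so these recover the underlying integer eigenvalues to within that precision.)
Verification: the trace of A = 0 equals the sum of eigenvalues 0, and det(A) ≈ 20.0003 matches the eigenvalue product 20.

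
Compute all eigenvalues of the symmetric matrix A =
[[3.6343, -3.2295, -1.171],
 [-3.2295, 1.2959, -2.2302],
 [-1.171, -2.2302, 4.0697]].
sigma(A) ≈ {-2, 5, 6}

A is real symmetric, so its spectrum consists of real eigenvalues. Expanding the characteristic polynomial of the displayed matrix gives
  det(λ I - A) = p(λ) = λ^3 + (-9)λ^2 + (8)λ + (60).
Solving p(λ) = 0 yields eigenvalues ≈ -2, 5, 6. (A is shown rounded to 4 decimals, so these recover the underlying integer eigenvalues to within that precision.)
Verification: the trace of A = 9 equals the sum of eigenvalues 9, and det(A) ≈ -59.9999 matches the eigenvalue product -60.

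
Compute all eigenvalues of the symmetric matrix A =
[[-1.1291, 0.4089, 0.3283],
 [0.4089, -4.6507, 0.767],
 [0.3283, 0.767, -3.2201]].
sigma(A) ≈ {-5, -3, -1}

A is real symmetric, so its spectrum consists of real eigenvalues. Expanding the characteristic polynomial of the displayed matrix gives
  det(λ I - A) = p(λ) = λ^3 + (9)λ^2 + (23)λ + (15).
Solving p(λ) = 0 yields eigenvalues ≈ -5, -3, -1. (A is shown rounded to 4 decimals, so these recover the underlying integer eigenvalues to within that precision.)
Verification: the trace of A = -9 equals the sum of eigenvalues -9, and det(A) ≈ -14.9993 matches the eigenvalue product -15.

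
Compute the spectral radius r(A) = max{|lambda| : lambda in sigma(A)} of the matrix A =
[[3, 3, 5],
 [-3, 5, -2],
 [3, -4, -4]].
r(A) ≈ 5.8268

The eigenvalues of A are the roots of its characteristic polynomial. With M = A (coefficients from the trace, the sum of principal 2x2 minors, and det A):
  p(λ) = det(λ I - M) = λ^3 - 4λ^2 - 31λ + 153.
No integer candidate from the rational root theorem (±divisors of 153) is a root, so the roots are irrational. The cubic discriminant is Δ = -116839 < 0, so there is one real root and a complex-conjugate pair. p(-6) = -21 and p(-5) = 83 have opposite signs, so a root lies in (-6, -5); Newton's method refines it to λ ≈ -5.8268. Dividing out (λ - (-5.8268)) leaves approximately λ^2 - 9.8268λ + 26.2582. For λ^2 - 9.8268λ + 26.2582 the discriminant is -8.4675. It is negative, so the remaining roots are the complex-conjugate pair λ ≈ 4.9134 ± 1.4549i. Their product equals the constant term, so |λ|^2 ≈ 26.2582 and |λ| ≈ 5.1243.
Thus the eigenvalues (to 4 decimals) are -5.8268 (modulus 5.8268); 4.9134 ± 1.4549i (modulus 5.1243). The spectral radius is the largest modulus: r(A) ≈ 5.8268. (Cross-check: r(A) ≤ ||A||_2 ≈ 8.3807; equality holds whenever A is normal, though it can also hold for some non-normal A.)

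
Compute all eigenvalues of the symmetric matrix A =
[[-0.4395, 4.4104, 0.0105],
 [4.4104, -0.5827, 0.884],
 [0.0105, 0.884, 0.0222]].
sigma(A) ≈ {-5, 0, 4}

A is real symmetric, so its spectrum consists of real eigenvalues. Expanding the characteristic polynomial of the displayed matrix gives
  det(λ I - A) = p(λ) = λ^3 + (1)λ^2 + (-20)λ + (0).
Solving p(λ) = 0 yields eigenvalues ≈ -5, 0, 4. (A is shown rounded to 4 decimals, so these recover the underlying integer eigenvalues to within that precision.)
Verification: the trace of A = -1 equals the sum of eigenvalues -1, and det(A) ≈ -0.0008 matches the eigenvalue product 0.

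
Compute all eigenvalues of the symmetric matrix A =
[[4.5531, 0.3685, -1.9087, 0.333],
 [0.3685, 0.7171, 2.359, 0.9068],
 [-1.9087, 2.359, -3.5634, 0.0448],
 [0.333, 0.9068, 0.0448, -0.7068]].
sigma(A) ≈ {-5, -1, 2, 5}

A is real symmetric, so its spectrum consists of real eigenvalues. Expanding the characteristic polynomial of the displayed matrix gives
  det(λ I - A) = p(λ) = λ^4 + (-1)λ^3 + (-27)λ^2 + (25)λ + (50.0022).
Solving p(λ) = 0 yields eigenvalues ≈ -5, -1, 2, 5. (A is shown rounded to 4 decimals, so these recover the underlying integer eigenvalues to within that precision.)
Verification: the trace of A = 1 equals the sum of eigenvalues 1, and det(A) ≈ 50.0022 matches the eigenvalue product 50.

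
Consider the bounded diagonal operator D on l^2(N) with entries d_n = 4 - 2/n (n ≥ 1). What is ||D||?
||D|| = 4

For a diagonal operator on l^2 with entries d_n, ||D|| = sup_n |d_n|. Here d_1 = 2, d_2 = 3, ..., and d_n = 4 - 2/n increases monotonically toward 4. All terms lie in [2, 4), so |d_n| = d_n and the supremum is the limit 4, which is not attained by any individual d_n. Hence ||D|| = 4.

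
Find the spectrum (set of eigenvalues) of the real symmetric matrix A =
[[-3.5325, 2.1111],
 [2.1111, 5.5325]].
sigma(A) ≈ {-4, 6}

A is real symmetric, so its spectrum consists of real eigenvalues. Expanding the characteristic polynomial of the displayed matrix gives
  det(λ I - A) = p(λ) = λ^2 + (-2)λ + (-24).
Solving p(λ) = 0 yields eigenvalues ≈ -4, 6. (A is shown rounded to 4 decimals, so these recover the underlying integer eigenvalues to within that precision.)
Verification: the trace of A = 2 equals the sum of eigenvalues 2, and det(A) ≈ -24.0003 matches the eigenvalue product -24.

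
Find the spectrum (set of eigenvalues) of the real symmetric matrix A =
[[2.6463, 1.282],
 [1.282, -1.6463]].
sigma(A) ≈ {-2, 3}

A is real symmetric, so its spectrum consists of real eigenvalues. Expanding the characteristic polynomial of the displayed matrix gives
  det(λ I - A) = p(λ) = λ^2 + (-1)λ + (-6).
Solving p(λ) = 0 yields eigenvalues ≈ -2, 3. (A is shown rounded to 4 decimals, so these recover the underlying integer eigenvalues to within that precision.)
Verification: the trace of A = 1 equals the sum of eigenvalues 1, and det(A) ≈ -6.0001 matches the eigenvalue product -6.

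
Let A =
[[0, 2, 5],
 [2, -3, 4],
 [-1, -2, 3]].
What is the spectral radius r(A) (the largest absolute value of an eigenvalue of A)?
r(A) ≈ 3.803

The eigenvalues of A are the roots of its characteristic polynomial. With M = A (coefficients from the trace, the sum of principal 2x2 minors, and det A):
  p(λ) = det(λ I - M) = λ^3 + 55.
No integer candidate from the rational root theorem (±divisors of 55) is a root, so the roots are irrational. The cubic discriminant is Δ = -81675 < 0, so there is one real root and a complex-conjugate pair. p(-4) = -9 and p(-3) = 28 have opposite signs, so a root lies in (-4, -3); Newton's method refines it to λ ≈ -3.803. Dividing out (λ - (-3.803)) leaves approximately λ^2 - 3.803λ + 14.4624. For λ^2 - 3.803λ + 14.4624 the discriminant is -43.3873. It is negative, so the remaining roots are the complex-conjugate pair λ ≈ 1.9015 ± 3.2935i. Their product equals the constant term, so |λ|^2 ≈ 14.4624 and |λ| ≈ 3.803.
Thus the eigenvalues (to 4 decimals) are -3.803 (modulus 3.803); 1.9015 ± 3.2935i (modulus 3.803). The spectral radius is the largest modulus: r(A) ≈ 3.803. (Cross-check: r(A) ≤ ||A||_2 ≈ 7.2485; equality holds whenever A is normal, though it can also hold for some non-normal A.)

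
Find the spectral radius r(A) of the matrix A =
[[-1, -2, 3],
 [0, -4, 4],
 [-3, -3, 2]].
r(A) ≈ 3.5795

The eigenvalues of A are the roots of its characteristic polynomial. With M = A (coefficients from the trace, the sum of principal 2x2 minors, and det A):
  p(λ) = det(λ I - M) = λ^3 + 3λ^2 + 15λ + 16.
No integer candidate from the rational root theorem (±divisors of 16) is a root, so the roots are irrational. The cubic discriminant is Δ = -7155 < 0, so there is one real root and a complex-conjugate pair. p(-2) = -10 and p(-1) = 3 have opposite signs, so a root lies in (-2, -1); Newton's method refines it to λ ≈ -1.2487. Dividing out (λ - (-1.2487)) leaves approximately λ^2 + 1.7513λ + 12.8131. For λ^2 + 1.7513λ + 12.8131 the discriminant is -48.1856. It is negative, so the remaining roots are the complex-conjugate pair λ ≈ -0.8756 ± 3.4708i. Their product equals the constant term, so |λ|^2 ≈ 12.8131 and |λ| ≈ 3.5795.
Thus the eigenvalues (to 4 decimals) are -1.2487 (modulus 1.2487); -0.8756 ± 3.4708i (modulus 3.5795). The spectral radius is the largest modulus: r(A) ≈ 3.5795. (Cross-check: r(A) ≤ ||A||_2 ≈ 7.8057; equality holds whenever A is normal, though it can also hold for some non-normal A.)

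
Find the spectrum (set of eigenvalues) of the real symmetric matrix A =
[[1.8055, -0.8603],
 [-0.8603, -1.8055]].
sigma(A) ≈ {-2, 2}

A is real symmetric, so its spectrum consists of real eigenvalues. Expanding the characteristic polynomial of the displayed matrix gives
  det(λ I - A) = p(λ) = λ^2 + (0)λ + (-4).
Solving p(λ) = 0 yields eigenvalues ≈ -2, 2. (A is shown rounded to 4 decimals, so these recover the underlying integer eigenvalues to within that precision.)
Verification: the trace of A = 0 equals the sum of eigenvalues 0, and det(A) ≈ -3.9999 matches the eigenvalue product -4.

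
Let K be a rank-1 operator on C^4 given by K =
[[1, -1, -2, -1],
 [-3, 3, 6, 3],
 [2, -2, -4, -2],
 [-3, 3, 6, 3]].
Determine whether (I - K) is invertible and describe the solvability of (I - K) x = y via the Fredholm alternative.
(I - K) is invertible (det(I - K) = -2 ≠ 0), so for every y in C^4 the equation (I - K) x = y has a unique solution.

K has rank 1, so it is an outer product K = u v^T: every row of K is a multiple of one row vector. Reading off the entries, u = (-1, 3, -2, 3) and v = (-1, 1, 2, 1) (row i of K equals u_i·v^T). A rank-one matrix u v^T satisfies K u = u (v·u) and kills the (3)-dimensional subspace v^⊥, so its characteristic polynomial is lambda^3 (lambda - v·u) with v·u = tr K = 3. Hence the eigenvalues of I - K are 1 (multiplicity 3) and 1 - (3) = -2, so det(I - K) = -2. (Direct check: I - K =
[[0, 1, 2, 1],
 [3, -2, -6, -3],
 [-2, 2, 5, 2],
 [3, -3, -6, -2]]
has determinant -2.) The finite-dimensional Fredholm alternative says: either (I - K) is invertible, or ker(I - K) ≠ {0} and then range(I - K) = ker((I - K)^*)^⊥, with dim ker(I - K) = dim ker((I - K)^*). Since det(I - K) ≠ 0, 1 is not an eigenvalue of K and ker(I - K) = {0}, so we are in the first case: for every y there is a unique x = (I - K)^(-1) y. Explicitly, by the Sherman–Morrison formula, (I - u v^T)^(-1) = I + u v^T/(1 - v·u), i.e. (I - K)^(-1) = I + K/(-2).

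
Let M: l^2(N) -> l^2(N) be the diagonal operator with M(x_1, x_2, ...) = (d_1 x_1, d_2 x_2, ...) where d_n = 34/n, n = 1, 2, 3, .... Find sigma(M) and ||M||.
sigma(M) = {34/n : n ≥ 1} ∪ {0}; ||M|| = 34

A bounded diagonal operator on l^2 with diagonal entries d_n has spectrum equal to the closure of {d_n : n ≥ 1}: every d_n is an eigenvalue (with eigenvector e_n), so {d_n} ⊂ sigma(M); the spectrum is closed, so its closure is too; and for lambda not in the closure, (M - lambda I) has bounded inverse (the diagonal entries 1/(d_n - lambda) are bounded). For our sequence d_n = 34/n, n = 1, 2, 3, ...:
  - {d_n} = {34/n : n ≥ 1}; the only limit point is 0
  - closure = {34/n : n ≥ 1} ∪ {0}
For the norm: a diagonal operator has ||M|| = sup_n |d_n|. Here d_n = 34/n is positive and decreasing, so sup_n |d_n| = d_1 = 34. So ||M|| = 34.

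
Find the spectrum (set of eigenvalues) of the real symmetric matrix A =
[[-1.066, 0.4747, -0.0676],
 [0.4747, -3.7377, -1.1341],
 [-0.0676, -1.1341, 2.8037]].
sigma(A) ≈ {-4, -1, 3}

A is real symmetric, so its spectrum consists of real eigenvalues. Expanding the characteristic polynomial of the displayed matrix gives
  det(λ I - A) = p(λ) = λ^3 + (2)λ^2 + (-11)λ + (-12).
Solving p(λ) = 0 yields eigenvalues ≈ -4, -1, 3. (A is shown rounded to 4 decimals, so these recover the underlying integer eigenvalues to within that precision.)
Verification: the trace of A = -2 equals the sum of eigenvalues -2, and det(A) ≈ 12.0002 matches the eigenvalue product 12.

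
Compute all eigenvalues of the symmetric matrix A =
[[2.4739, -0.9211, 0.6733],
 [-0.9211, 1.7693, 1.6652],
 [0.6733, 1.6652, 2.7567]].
sigma(A) ≈ {0, 3, 4}

A is real symmetric, so its spectrum consists of real eigenvalues. Expanding the characteristic polynomial of the displayed matrix gives
  det(λ I - A) = p(λ) = λ^3 + (-7)λ^2 + (12)λ + (0).
Solving p(λ) = 0 yields eigenvalues ≈ 0, 3, 4. (A is shown rounded to 4 decimals, so these recover the underlying integer eigenvalues to within that precision.)
Verification: the trace of A = 7 equals the sum of eigenvalues 7, and det(A) ≈ 0.0000 matches the eigenvalue product 0.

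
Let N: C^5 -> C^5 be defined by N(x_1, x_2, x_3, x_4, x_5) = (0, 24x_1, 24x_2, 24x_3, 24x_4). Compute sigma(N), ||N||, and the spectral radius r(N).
sigma(N) = {0}; ||N|| = 24; r(N) = 0. (N is nilpotent with N^5 = 0.)

On C^5, N is a strictly lower-triangular matrix with 24 on the subdiagonal and zeros elsewhere, so its characteristic polynomial is lambda^5 and every eigenvalue is 0: sigma(N) = {0}. For the operator norm, N e_i = 24e_{i+1} for i = 1, ..., 4 and N e_5 = 0, so the singular values of N are 24 (with multiplicity 4) and 0; hence ||N|| = 24. The spectral radius r(N) = max|lambda| = 0. Note ||N|| > r(N) — characteristic of non-normal nilpotent operators. Indeed N^5 = 0.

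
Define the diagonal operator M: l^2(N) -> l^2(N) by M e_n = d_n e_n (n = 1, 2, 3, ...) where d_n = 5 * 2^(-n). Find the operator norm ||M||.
||M|| = 5/2 (attained at n = 1)

For M diagonal, ||M|| = sup_n |d_n|. The sequence d_n = 5 * 2^(-n) is positive and strictly decreasing (ratio 2^(-1) < 1), so the supremum is d_1 = 5/2. Hence ||M|| = 5/2.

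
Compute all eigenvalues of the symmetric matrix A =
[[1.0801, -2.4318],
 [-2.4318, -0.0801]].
sigma(A) ≈ {-2, 3}

A is real symmetric, so its spectrum consists of real eigenvalues. Expanding the characteristic polynomial of the displayed matrix gives
  det(λ I - A) = p(λ) = λ^2 + (-1)λ + (-6).
Solving p(λ) = 0 yields eigenvalues ≈ -2, 3. (A is shown rounded to 4 decimals, so these recover the underlying integer eigenvalues to within that precision.)
Verification: the trace of A = 1 equals the sum of eigenvalues 1, and det(A) ≈ -6.0002 matches the eigenvalue product -6.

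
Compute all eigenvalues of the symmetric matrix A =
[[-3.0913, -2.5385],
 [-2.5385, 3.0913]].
sigma(A) ≈ {-4, 4}

A is real symmetric, so its spectrum consists of real eigenvalues. Expanding the characteristic polynomial of the displayed matrix gives
  det(λ I - A) = p(λ) = λ^2 + (0)λ + (-16).
Solving p(λ) = 0 yields eigenvalues ≈ -4, 4. (A is shown rounded to 4 decimals, so these recover the underlying integer eigenvalues to within that precision.)
Verification: the trace of A = 0 equals the sum of eigenvalues 0, and det(A) ≈ -16.0001 matches the eigenvalue product -16.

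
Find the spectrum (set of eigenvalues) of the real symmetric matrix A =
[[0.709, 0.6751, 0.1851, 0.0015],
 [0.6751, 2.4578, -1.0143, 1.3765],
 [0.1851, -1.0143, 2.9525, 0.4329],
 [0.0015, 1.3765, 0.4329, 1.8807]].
sigma(A) ≈ {0, 1, 3, 4}

A is real symmetric, so its spectrum consists of real eigenvalues. Expanding the characteristic polynomial of the displayed matrix gives
  det(λ I - A) = p(λ) = λ^4 + (-8)λ^3 + (19)λ^2 + (-12)λ + (0).
Solving p(λ) = 0 yields eigenvalues ≈ 0, 1, 3, 4. (A is shown rounded to 4 decimals, so these recover the underlying integer eigenvalues to within that precision.)
Verification: the trace of A = 8 equals the sum of eigenvalues 8, and det(A) ≈ 0.0004 matches the eigenvalue product 0.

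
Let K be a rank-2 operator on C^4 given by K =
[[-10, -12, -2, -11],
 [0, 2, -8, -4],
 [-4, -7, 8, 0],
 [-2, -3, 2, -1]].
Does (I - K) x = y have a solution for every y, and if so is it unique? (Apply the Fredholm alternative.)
(I - K) is invertible (det(I - K) = -180 ≠ 0), so for every y in C^4 the equation (I - K) x = y has a unique solution.

K has rank 2 and factors as K = U V^T = u1 v1^T + u2 v2^T with u1 = (-3, -2, 1, 0), v1 = (2, 2, 2, 3), u2 = (2, -2, 3, 1), v2 = (-2, -3, 2, -1) (multiplying out reproduces the displayed K). The nonzero eigenvalues of U V^T coincide with those of the 2 x 2 matrix G = V^T U = [[v1·u1, v1·u2], [v2·u1, v2·u2]] = [[-8, 9], [14, 7]], and by the Sylvester determinant identity det(I_4 - U V^T) = det(I_2 - V^T U) = det([[9, -9], [-14, -6]]) = (9)(-6) - (-9)(-14) = -180. (Direct check: I - K =
[[11, 12, 2, 11],
 [0, -1, 8, 4],
 [4, 7, -7, 0],
 [2, 3, -2, 2]]
has determinant -180.) The finite-dimensional Fredholm alternative says: either (I - K) is invertible, or ker(I - K) ≠ {0} and then range(I - K) = ker((I - K)^*)^⊥, with dim ker(I - K) = dim ker((I - K)^*). Since det(I - K) ≠ 0, 1 is not an eigenvalue of K and ker(I - K) = {0}, so we are in the first case: for every y there is a unique x = (I - K)^(-1) y. (Explicitly, by the Woodbury identity, (I - U V^T)^(-1) = I + U (I_2 - G)^(-1) V^T.)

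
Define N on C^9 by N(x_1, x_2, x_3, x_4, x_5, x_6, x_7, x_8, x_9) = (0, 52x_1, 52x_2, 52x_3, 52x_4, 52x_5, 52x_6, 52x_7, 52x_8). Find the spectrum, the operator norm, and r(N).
sigma(N) = {0}; ||N|| = 52; r(N) = 0. (N is nilpotent with N^9 = 0.)

On C^9, N is a strictly lower-triangular matrix with 52 on the subdiagonal and zeros elsewhere, so its characteristic polynomial is lambda^9 and every eigenvalue is 0: sigma(N) = {0}. For the operator norm, N e_i = 52e_{i+1} for i = 1, ..., 8 and N e_9 = 0, so the singular values of N are 52 (with multiplicity 8) and 0; hence ||N|| = 52. The spectral radius r(N) = max|lambda| = 0. Note ||N|| > r(N) — characteristic of non-normal nilpotent operators. Indeed N^9 = 0.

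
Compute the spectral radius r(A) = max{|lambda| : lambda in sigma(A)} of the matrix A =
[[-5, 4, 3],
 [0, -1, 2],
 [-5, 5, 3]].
r(A) = (2 + sqrt(44))/2 ≈ 4.3166

The eigenvalues of A are the roots of its characteristic polynomial. With M = A (coefficients from the trace, the sum of principal 2x2 minors, and det A):
  p(λ) = det(λ I - M) = λ^3 + 3λ^2 - 8λ - 10.
By the rational root theorem any rational root is an integer divisor of 10. Testing λ = -1: p(-1) = -1 + 3 + 8 - 10 = 0, so λ = -1 is a root. Dividing out (λ + 1) leaves p(λ) = (λ + 1)(λ^2 + 2λ - 10). For λ^2 + 2λ - 10 the discriminant is 44. It is nonnegative but not a perfect square, so the roots are real and irrational: λ = (-2 ± sqrt(44))/2 ≈ 2.3166, -4.3166.
Thus the eigenvalues (to 4 decimals) are 2.3166 (modulus 2.3166); -4.3166 (modulus 4.3166); -1 (modulus 1). The spectral radius is the largest modulus: r(A) = (2 + sqrt(44))/2 ≈ 4.3166. (Cross-check: r(A) ≤ ||A||_2 ≈ 10.4273; equality holds whenever A is normal, though it can also hold for some non-normal A.)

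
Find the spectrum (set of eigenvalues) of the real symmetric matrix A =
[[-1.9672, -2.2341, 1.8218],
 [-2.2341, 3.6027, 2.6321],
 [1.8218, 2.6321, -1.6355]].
sigma(A) ≈ {-5, 0, 5}

A is real symmetric, so its spectrum consists of real eigenvalues. Expanding the characteristic polynomial of the displayed matrix gives
  det(λ I - A) = p(λ) = λ^3 + (0)λ^2 + (-25)λ + (0).
Solving p(λ) = 0 yields eigenvalues ≈ -5, 0, 5. (A is shown rounded to 4 decimals, so these recover the underlying integer eigenvalues to within that precision.)
Verification: the trace of A = 0 equals the sum of eigenvalues 0, and det(A) ≈ 0.0000 matches the eigenvalue product 0.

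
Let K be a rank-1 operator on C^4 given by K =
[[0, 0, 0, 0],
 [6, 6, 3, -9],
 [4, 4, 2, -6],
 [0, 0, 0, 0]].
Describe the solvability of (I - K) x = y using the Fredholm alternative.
(I - K) is invertible (det(I - K) = -7 ≠ 0), so for every y in C^4 the equation (I - K) x = y has a unique solution.

K has rank 1, so it is an outer product K = u v^T: every row of K is a multiple of one row vector. Reading off the entries, u = (0, -3, -2, 0) and v = (-2, -2, -1, 3) (row i of K equals u_i·v^T). A rank-one matrix u v^T satisfies K u = u (v·u) and kills the (3)-dimensional subspace v^⊥, so its characteristic polynomial is lambda^3 (lambda - v·u) with v·u = tr K = 8. Hence the eigenvalues of I - K are 1 (multiplicity 3) and 1 - (8) = -7, so det(I - K) = -7. (Direct check: I - K =
[[1, 0, 0, 0],
 [-6, -5, -3, 9],
 [-4, -4, -1, 6],
 [0, 0, 0, 1]]
has determinant -7.) The finite-dimensional Fredholm alternative says: either (I - K) is invertible, or ker(I - K) ≠ {0} and then range(I - K) = ker((I - K)^*)^⊥, with dim ker(I - K) = dim ker((I - K)^*). Since det(I - K) ≠ 0, 1 is not an eigenvalue of K and ker(I - K) = {0}, so we are in the first case: for every y there is a unique x = (I - K)^(-1) y. Explicitly, by the Sherman–Morrison formula, (I - u v^T)^(-1) = I + u v^T/(1 - v·u), i.e. (I - K)^(-1) = I + K/(-7).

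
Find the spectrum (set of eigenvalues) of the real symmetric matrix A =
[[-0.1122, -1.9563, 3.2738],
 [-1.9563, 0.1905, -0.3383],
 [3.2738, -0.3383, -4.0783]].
sigma(A) ≈ {-6, -1, 3}

A is real symmetric, so its spectrum consists of real eigenvalues. Expanding the characteristic polynomial of the displayed matrix gives
  det(λ I - A) = p(λ) = λ^3 + (4)λ^2 + (-15)λ + (-18).
Solving p(λ) = 0 yields eigenvalues ≈ -6, -1, 3. (A is shown rounded to 4 decimals, so these recover the underlying integer eigenvalues to within that precision.)
Verification: the trace of A = -4 equals the sum of eigenvalues -4, and det(A) ≈ 17.9997 matches the eigenvalue product 18.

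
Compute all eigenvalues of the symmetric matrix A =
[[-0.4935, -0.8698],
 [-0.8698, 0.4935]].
sigma(A) ≈ {-1, 1}

A is real symmetric, so its spectrum consists of real eigenvalues. Expanding the characteristic polynomial of the displayed matrix gives
  det(λ I - A) = p(λ) = λ^2 + (0)λ + (-1).
Solving p(λ) = 0 yields eigenvalues ≈ -1, 1. (A is shown rounded to 4 decimals, so these recover the underlying integer eigenvalues to within that precision.)
Verification: the trace of A = 0 equals the sum of eigenvalues 0, and det(A) ≈ -1.0001 matches the eigenvalue product -1.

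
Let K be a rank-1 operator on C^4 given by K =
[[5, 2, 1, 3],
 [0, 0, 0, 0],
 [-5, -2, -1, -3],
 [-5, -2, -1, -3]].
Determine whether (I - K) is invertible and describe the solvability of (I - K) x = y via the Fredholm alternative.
(I - K) is singular (det(I - K) = 0, i.e. 1 ∈ sigma(K)). (I - K) x = y is solvable iff y ⊥ ker((I - K)^*) = span{(5, 2, 1, 3)}, i.e. iff 5y_1 + 2y_2 + y_3 + 3y_4 = 0. When solvable, the solutions are x = y + c·(1, 0, -1, -1), c arbitrary (ker(I - K) = span{(1, 0, -1, -1)}, dimension 1).

K has rank 1, so it is an outer product K = u v^T: every row of K is a multiple of one row vector. Reading off the entries, u = (1, 0, -1, -1) and v = (5, 2, 1, 3) (row i of K equals u_i·v^T). A rank-one matrix u v^T satisfies K u = u (v·u) and kills the (3)-dimensional subspace v^⊥, so its characteristic polynomial is lambda^3 (lambda - v·u) with v·u = tr K = 1. Hence the eigenvalues of I - K are 1 (multiplicity 3) and 1 - (1) = 0, so det(I - K) = 0. (Direct check: I - K =
[[-4, -2, -1, -3],
 [0, 1, 0, 0],
 [5, 2, 2, 3],
 [5, 2, 1, 4]]
has determinant 0.) So 1 is an eigenvalue of K and (I - K) is not invertible. The finite-dimensional Fredholm alternative says: either (I - K) is invertible, or ker(I - K) ≠ {0} and then range(I - K) = ker((I - K)^*)^⊥, with dim ker(I - K) = dim ker((I - K)^*). We are in the second case, so we need both kernels. Kernel of I - K: (I - K) u = u - u (v·u) = u - u = 0, so ker(I - K) = span{u} = span{(1, 0, -1, -1)} (it is exactly 1-dimensional because rank(I - K) = 3). Kernel of the adjoint: K is real, so (I - K)^* = I - K^T = I - v u^T, and (I - v u^T) v = v - v (u·v) = 0; hence ker((I - K)^*) = span{v} = span{(5, 2, 1, 3)}. Therefore (I - K) x = y is solvable iff <y, v> = 0, i.e. iff 5y_1 + 2y_2 + y_3 + 3y_4 = 0. When this holds, K y = u (v·y) = 0, so (I - K) y = y and x = y is a particular solution; the full solution set is the line x = y + c·u = y + c·(1, 0, -1, -1), c ∈ C.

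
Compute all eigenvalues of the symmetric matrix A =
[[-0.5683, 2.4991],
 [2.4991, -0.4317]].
sigma(A) ≈ {-3, 2}

A is real symmetric, so its spectrum consists of real eigenvalues. Expanding the characteristic polynomial of the displayed matrix gives
  det(λ I - A) = p(λ) = λ^2 + (1)λ + (-6).
Solving p(λ) = 0 yields eigenvalues ≈ -3, 2. (A is shown rounded to 4 decimals, so these recover the underlying integer eigenvalues to within that precision.)
Verification: the trace of A = -1 equals the sum of eigenvalues -1, and det(A) ≈ -6.0002 matches the eigenvalue product -6.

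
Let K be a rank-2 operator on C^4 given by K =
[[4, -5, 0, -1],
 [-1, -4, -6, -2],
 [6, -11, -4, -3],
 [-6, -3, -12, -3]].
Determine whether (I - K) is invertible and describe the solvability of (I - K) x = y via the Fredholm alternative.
(I - K) is invertible (det(I - K) = -115 ≠ 0), so for every y in C^4 the equation (I - K) x = y has a unique solution.

K has rank 2 and factors as K = U V^T = u1 v1^T + u2 v2^T with u1 = (1, -1, 1, -3), v1 = (3, -2, 2, 0), u2 = (-1, -2, -3, -3), v2 = (-1, 3, 2, 1) (multiplying out reproduces the displayed K). The nonzero eigenvalues of U V^T coincide with those of the 2 x 2 matrix G = V^T U = [[v1·u1, v1·u2], [v2·u1, v2·u2]] = [[7, -5], [-5, -14]], and by the Sylvester determinant identity det(I_4 - U V^T) = det(I_2 - V^T U) = det([[-6, 5], [5, 15]]) = (-6)(15) - (5)(5) = -115. (Direct check: I - K =
[[-3, 5, 0, 1],
 [1, 5, 6, 2],
 [-6, 11, 5, 3],
 [6, 3, 12, 4]]
has determinant -115.) The finite-dimensional Fredholm alternative says: either (I - K) is invertible, or ker(I - K) ≠ {0} and then range(I - K) = ker((I - K)^*)^⊥, with dim ker(I - K) = dim ker((I - K)^*). Since det(I - K) ≠ 0, 1 is not an eigenvalue of K and ker(I - K) = {0}, so we are in the first case: for every y there is a unique x = (I - K)^(-1) y. (Explicitly, by the Woodbury identity, (I - U V^T)^(-1) = I + U (I_2 - G)^(-1) V^T.)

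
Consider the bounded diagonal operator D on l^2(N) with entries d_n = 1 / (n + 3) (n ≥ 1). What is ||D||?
||D|| = 1/4 (attained at n = 1)

For D diagonal, ||D|| = sup_n |d_n| = sup_n 1/(n + 3). This is positive and strictly decreasing in n, so the supremum is attained at n = 1: d_1 = 1/(1 + 3) = 1/4. Hence ||D|| = 1/4.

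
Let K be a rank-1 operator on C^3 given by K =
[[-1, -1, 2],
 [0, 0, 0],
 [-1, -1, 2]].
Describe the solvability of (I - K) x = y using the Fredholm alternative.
(I - K) is singular (det(I - K) = 0, i.e. 1 ∈ sigma(K)). (I - K) x = y is solvable iff y ⊥ ker((I - K)^*) = span{(-1, -1, 2)}, i.e. iff -y_1 - y_2 + 2y_3 = 0. When solvable, the solutions are x = y + c·(1, 0, 1), c arbitrary (ker(I - K) = span{(1, 0, 1)}, dimension 1).

K has rank 1, so it is an outer product K = u v^T: every row of K is a multiple of one row vector. Reading off the entries, u = (1, 0, 1) and v = (-1, -1, 2) (row i of K equals u_i·v^T). A rank-one matrix u v^T satisfies K u = u (v·u) and kills the (2)-dimensional subspace v^⊥, so its characteristic polynomial is lambda^2 (lambda - v·u) with v·u = tr K = 1. Hence the eigenvalues of I - K are 1 (multiplicity 2) and 1 - (1) = 0, so det(I - K) = 0. (Direct check: I - K =
[[2, 1, -2],
 [0, 1, 0],
 [1, 1, -1]]
has determinant 0.) So 1 is an eigenvalue of K and (I - K) is not invertible. The finite-dimensional Fredholm alternative says: either (I - K) is invertible, or ker(I - K) ≠ {0} and then range(I - K) = ker((I - K)^*)^⊥, with dim ker(I - K) = dim ker((I - K)^*). We are in the second case, so we need both kernels. Kernel of I - K: (I - K) u = u - u (v·u) = u - u = 0, so ker(I - K) = span{u} = span{(1, 0, 1)} (it is exactly 1-dimensional because rank(I - K) = 2). Kernel of the adjoint: K is real, so (I - K)^* = I - K^T = I - v u^T, and (I - v u^T) v = v - v (u·v) = 0; hence ker((I - K)^*) = span{v} = span{(-1, -1, 2)}. Therefore (I - K) x = y is solvable iff <y, v> = 0, i.e. iff -y_1 - y_2 + 2y_3 = 0. When this holds, K y = u (v·y) = 0, so (I - K) y = y and x = y is a particular solution; the full solution set is the line x = y + c·u = y + c·(1, 0, 1), c ∈ C.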